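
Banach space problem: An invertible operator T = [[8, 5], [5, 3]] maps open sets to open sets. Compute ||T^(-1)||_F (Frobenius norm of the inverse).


det(T) = 8*3 - 5*5 = -1
T^(-1) = (1/-1) * [[3, -5], [-5, 8]] = [[-3.0000, 5.0000], [5.0000, -8.0000]]
||T^(-1)||_F^2 = (-3.0000)^2 + 5.0000^2 + 5.0000^2 + (-8.0000)^2 = 123.0000
||T^(-1)||_F = sqrt(123.0000) = 11.0905

11.0905


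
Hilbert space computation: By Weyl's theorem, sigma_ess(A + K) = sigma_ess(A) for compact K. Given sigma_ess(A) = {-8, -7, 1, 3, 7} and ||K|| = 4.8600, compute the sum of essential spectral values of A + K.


By Weyl's theorem, the essential spectrum is invariant under compact perturbations.
sigma_ess(A + K) = sigma_ess(A) = {-8, -7, 1, 3, 7}
Sum = -8 + -7 + 1 + 3 + 7 = -4

-4


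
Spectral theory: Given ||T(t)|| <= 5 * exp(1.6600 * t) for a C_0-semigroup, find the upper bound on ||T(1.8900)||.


||T(1.8900)|| <= 5 * exp(1.6600 * 1.8900)
= 5 * exp(3.1374)
= 5 * 23.0439
= 115.2194

115.2194


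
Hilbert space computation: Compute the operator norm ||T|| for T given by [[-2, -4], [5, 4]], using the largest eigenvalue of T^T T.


A^T A = [[29, 28], [28, 32]]
trace(A^T A) = 61, det(A^T A) = 144
discriminant = 61^2 - 4*144 = 3145
Largest eigenvalue of A^T A = (trace + sqrt(disc))/2 = 58.5401
||T|| = sqrt(58.5401) = 7.6512

7.6512


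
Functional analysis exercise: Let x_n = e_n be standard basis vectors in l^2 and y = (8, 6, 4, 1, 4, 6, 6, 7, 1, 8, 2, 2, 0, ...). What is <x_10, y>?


x_10 = e_10 is the standard basis vector with 1 in position 10.
<x_10, y> = y_10 = 8
As n -> infinity, <x_n, y> -> 0, confirming weak convergence of (x_n) to 0.

8


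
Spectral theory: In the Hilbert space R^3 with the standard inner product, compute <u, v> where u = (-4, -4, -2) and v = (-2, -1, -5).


Computing the standard inner product <u, v> = sum u_i * v_i
= -4*-2 + -4*-1 + -2*-5
= 8 + 4 + 10
= 22

22


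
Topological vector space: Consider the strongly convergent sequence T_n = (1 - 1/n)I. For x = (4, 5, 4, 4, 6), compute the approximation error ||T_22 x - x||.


T_22 x - x = (1 - 1/22)x - x = -x/22
||x|| = sqrt(109) = 10.4403
||T_22 x - x|| = ||x||/22 = 10.4403/22 = 0.4746

0.4746


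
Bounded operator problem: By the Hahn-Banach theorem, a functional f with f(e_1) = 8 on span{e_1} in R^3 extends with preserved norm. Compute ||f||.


The norm of f is given by ||f|| = sup_{||x||=1} |f(x)|.
On span{e_1}, ||e_1|| = 1, so ||f|| = |f(e_1)| / ||e_1||
= |8| / 1 = 8.0000

8.0000


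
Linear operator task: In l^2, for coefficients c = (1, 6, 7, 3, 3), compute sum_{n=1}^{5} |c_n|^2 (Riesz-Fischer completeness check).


sum |c_n|^2 = 1^2 + 6^2 + 7^2 + 3^2 + 3^2
= 1 + 36 + 49 + 9 + 9
= 104

104


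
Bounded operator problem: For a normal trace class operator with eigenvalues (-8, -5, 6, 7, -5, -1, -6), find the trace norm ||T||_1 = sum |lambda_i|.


For a normal operator, singular values equal |eigenvalues|.
Trace norm = sum |lambda_i| = 8 + 5 + 6 + 7 + 5 + 1 + 6
= 38

38


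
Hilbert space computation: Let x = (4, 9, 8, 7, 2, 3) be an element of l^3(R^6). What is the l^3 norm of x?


The l^3 norm = (sum |x_i|^3)^(1/3)
Sum of 3th powers = 64 + 729 + 512 + 343 + 8 + 27 = 1683
||x||_3 = (1683)^(1/3) = 11.8949

11.8949


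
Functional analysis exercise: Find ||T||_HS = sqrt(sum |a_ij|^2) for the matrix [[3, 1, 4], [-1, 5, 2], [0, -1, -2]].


The Hilbert-Schmidt norm is sqrt(sum of squares of all entries).
Sum of squares = 3^2 + 1^2 + 4^2 + (-1)^2 + 5^2 + 2^2 + 0^2 + (-1)^2 + (-2)^2
= 9 + 1 + 16 + 1 + 25 + 4 + 0 + 1 + 4 = 61
||T||_HS = sqrt(61) = 7.8102

7.8102


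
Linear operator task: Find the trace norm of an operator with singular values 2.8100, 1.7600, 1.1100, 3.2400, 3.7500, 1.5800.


The nuclear norm is the sum of all singular values.
||T||_1 = 2.8100 + 1.7600 + 1.1100 + 3.2400 + 3.7500 + 1.5800
= 14.2500

14.2500


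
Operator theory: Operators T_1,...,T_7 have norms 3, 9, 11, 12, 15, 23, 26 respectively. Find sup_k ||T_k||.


By the Uniform Boundedness Principle, the supremum of norms is finite.
sup_k ||T_k|| = max(3, 9, 11, 12, 15, 23, 26) = 26

26


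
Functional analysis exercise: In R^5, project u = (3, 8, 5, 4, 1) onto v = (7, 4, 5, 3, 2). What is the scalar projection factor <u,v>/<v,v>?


Computing <u,v> = 3*7 + 8*4 + 5*5 + 4*3 + 1*2 = 92
Computing <v,v> = 7^2 + 4^2 + 5^2 + 3^2 + 2^2 = 103
Projection coefficient = 92/103 = 0.8932

0.8932


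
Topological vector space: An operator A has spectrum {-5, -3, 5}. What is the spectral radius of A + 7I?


Spectrum of A + 7I = {2, 4, 12}
Spectral radius = max |lambda| over the shifted spectrum
= max(2, 4, 12) = 12

12


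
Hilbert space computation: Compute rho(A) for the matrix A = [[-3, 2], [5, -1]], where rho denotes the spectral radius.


For a 2x2 matrix, eigenvalues satisfy lambda^2 - (trace)*lambda + det = 0
trace = -3 + -1 = -4
det = -3*-1 - 2*5 = -7
discriminant = (-4)^2 - 4*(-7) = 44
spectral radius = max |eigenvalue| = 5.3166

5.3166


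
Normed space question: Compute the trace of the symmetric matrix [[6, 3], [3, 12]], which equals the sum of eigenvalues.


For a self-adjoint (symmetric) matrix, the eigenvalues are real.
The sum of eigenvalues equals the trace of the matrix.
trace = 6 + 12 = 18

18


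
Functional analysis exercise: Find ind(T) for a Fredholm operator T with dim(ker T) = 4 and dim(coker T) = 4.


The Fredholm index is defined as ind(T) = dim(ker T) - dim(coker T)
= 4 - 4
= 0

0


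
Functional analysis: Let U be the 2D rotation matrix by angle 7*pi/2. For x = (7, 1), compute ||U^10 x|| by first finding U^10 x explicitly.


U is a rotation by theta = 7*pi/2
U^10 = rotation by 10*theta = 70*pi/2 = 2*pi/2 (mod 2*pi)
cos(2*pi/2) = -1.0000, sin(2*pi/2) = 0.0000
U^10 x = (-1.0000 * 7 - 0.0000 * 1, 0.0000 * 7 + -1.0000 * 1)
= (-7.0000, -1.0000)
||U^10 x|| = sqrt((-7.0000)^2 + (-1.0000)^2) = sqrt(50.0000) = 7.0711

7.0711


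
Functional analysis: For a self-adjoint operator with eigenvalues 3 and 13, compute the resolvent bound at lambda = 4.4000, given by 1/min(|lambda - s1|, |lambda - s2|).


dist(4.4000, {3, 13}) = min(|4.4000 - 3|, |4.4000 - 13|)
= min(1.4000, 8.6000) = 1.4000
Resolvent bound = 1/1.4000 = 0.7143

0.7143


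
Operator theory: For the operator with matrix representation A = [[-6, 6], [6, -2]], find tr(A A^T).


trace(A * A^T) = sum of squares of all entries
= (-6)^2 + 6^2 + 6^2 + (-2)^2
= 36 + 36 + 36 + 4
= 112

112


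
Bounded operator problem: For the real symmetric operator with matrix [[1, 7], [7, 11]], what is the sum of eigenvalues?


For a self-adjoint (symmetric) matrix, the eigenvalues are real.
The sum of eigenvalues equals the trace of the matrix.
trace = 1 + 11 = 12

12


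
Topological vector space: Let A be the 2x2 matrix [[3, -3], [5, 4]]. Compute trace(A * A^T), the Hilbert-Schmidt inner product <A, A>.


trace(A * A^T) = sum of squares of all entries
= 3^2 + (-3)^2 + 5^2 + 4^2
= 9 + 9 + 25 + 16
= 59

59


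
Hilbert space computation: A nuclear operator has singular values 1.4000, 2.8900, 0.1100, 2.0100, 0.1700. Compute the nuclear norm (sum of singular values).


The nuclear norm is the sum of all singular values.
||T||_1 = 1.4000 + 2.8900 + 0.1100 + 2.0100 + 0.1700
= 6.5800

6.5800


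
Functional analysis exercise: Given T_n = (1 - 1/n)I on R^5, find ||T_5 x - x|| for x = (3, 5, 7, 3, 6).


T_5 x - x = (1 - 1/5)x - x = -x/5
||x|| = sqrt(128) = 11.3137
||T_5 x - x|| = ||x||/5 = 11.3137/5 = 2.2627

2.2627


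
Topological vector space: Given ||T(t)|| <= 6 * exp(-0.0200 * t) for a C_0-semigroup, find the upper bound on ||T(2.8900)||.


||T(2.8900)|| <= 6 * exp(-0.0200 * 2.8900)
= 6 * exp(-0.0578)
= 6 * 0.9438
= 5.6630

5.6630


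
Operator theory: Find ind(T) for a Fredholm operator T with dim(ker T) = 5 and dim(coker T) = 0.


The Fredholm index is defined as ind(T) = dim(ker T) - dim(coker T)
= 5 - 0
= 5

5


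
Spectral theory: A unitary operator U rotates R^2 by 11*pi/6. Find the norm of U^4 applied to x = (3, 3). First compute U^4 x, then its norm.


U is a rotation by theta = 11*pi/6
U^4 = rotation by 4*theta = 44*pi/6 = 8*pi/6 (mod 2*pi)
cos(8*pi/6) = -0.5000, sin(8*pi/6) = -0.8660
U^4 x = (-0.5000 * 3 - -0.8660 * 3, -0.8660 * 3 + -0.5000 * 3)
= (1.0981, -4.0981)
||U^4 x|| = sqrt(1.0981^2 + (-4.0981)^2) = sqrt(18.0000) = 4.2426

4.2426


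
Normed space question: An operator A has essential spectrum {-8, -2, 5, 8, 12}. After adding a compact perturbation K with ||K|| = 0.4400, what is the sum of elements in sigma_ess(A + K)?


By Weyl's theorem, the essential spectrum is invariant under compact perturbations.
sigma_ess(A + K) = sigma_ess(A) = {-8, -2, 5, 8, 12}
Sum = -8 + -2 + 5 + 8 + 12 = 15

15


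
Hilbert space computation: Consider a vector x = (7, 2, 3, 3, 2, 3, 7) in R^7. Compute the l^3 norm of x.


The l^3 norm = (sum |x_i|^3)^(1/3)
Sum of 3th powers = 343 + 8 + 27 + 27 + 8 + 27 + 343 = 783
||x||_3 = (783)^(1/3) = 9.2170

9.2170


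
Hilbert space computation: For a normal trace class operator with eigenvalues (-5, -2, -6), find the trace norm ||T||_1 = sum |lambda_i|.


For a normal operator, singular values equal |eigenvalues|.
Trace norm = sum |lambda_i| = 5 + 2 + 6
= 13

13


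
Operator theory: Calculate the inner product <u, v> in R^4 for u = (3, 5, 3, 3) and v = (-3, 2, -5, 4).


Computing the standard inner product <u, v> = sum u_i * v_i
= 3*-3 + 5*2 + 3*-5 + 3*4
= -9 + 10 + -15 + 12
= -2

-2


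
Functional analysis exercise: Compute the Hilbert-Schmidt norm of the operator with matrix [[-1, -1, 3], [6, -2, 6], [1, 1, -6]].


The Hilbert-Schmidt norm is sqrt(sum of squares of all entries).
Sum of squares = (-1)^2 + (-1)^2 + 3^2 + 6^2 + (-2)^2 + 6^2 + 1^2 + 1^2 + (-6)^2
= 1 + 1 + 9 + 36 + 4 + 36 + 1 + 1 + 36 = 125
||T||_HS = sqrt(125) = 11.1803

11.1803


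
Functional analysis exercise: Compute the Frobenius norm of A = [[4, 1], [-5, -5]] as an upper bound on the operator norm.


||A||_F^2 = sum a_ij^2
= 4^2 + 1^2 + (-5)^2 + (-5)^2
= 16 + 1 + 25 + 25 = 67
||A||_F = sqrt(67) = 8.1854

8.1854


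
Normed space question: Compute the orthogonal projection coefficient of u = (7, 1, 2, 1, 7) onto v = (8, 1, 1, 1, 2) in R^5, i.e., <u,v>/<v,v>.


Computing <u,v> = 7*8 + 1*1 + 2*1 + 1*1 + 7*2 = 74
Computing <v,v> = 8^2 + 1^2 + 1^2 + 1^2 + 2^2 = 71
Projection coefficient = 74/71 = 1.0423

1.0423


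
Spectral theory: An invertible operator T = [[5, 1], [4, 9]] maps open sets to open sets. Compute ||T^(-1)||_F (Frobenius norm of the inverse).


det(T) = 5*9 - 1*4 = 41
T^(-1) = (1/41) * [[9, -1], [-4, 5]] = [[0.2195, -0.0244], [-0.0976, 0.1220]]
||T^(-1)||_F^2 = 0.2195^2 + (-0.0244)^2 + (-0.0976)^2 + 0.1220^2 = 0.0732
||T^(-1)||_F = sqrt(0.0732) = 0.2705

0.2705


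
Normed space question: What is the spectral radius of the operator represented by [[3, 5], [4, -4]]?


For a 2x2 matrix, eigenvalues satisfy lambda^2 - (trace)*lambda + det = 0
trace = 3 + -4 = -1
det = 3*-4 - 5*4 = -32
discriminant = (-1)^2 - 4*(-32) = 129
spectral radius = max |eigenvalue| = 6.1789

6.1789


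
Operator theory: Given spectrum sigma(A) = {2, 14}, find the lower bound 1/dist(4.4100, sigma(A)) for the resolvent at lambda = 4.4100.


dist(4.4100, {2, 14}) = min(|4.4100 - 2|, |4.4100 - 14|)
= min(2.4100, 9.5900) = 2.4100
Resolvent bound = 1/2.4100 = 0.4149

0.4149


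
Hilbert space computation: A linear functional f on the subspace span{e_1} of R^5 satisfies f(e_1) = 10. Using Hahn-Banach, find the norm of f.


The norm of f is given by ||f|| = sup_{||x||=1} |f(x)|.
On span{e_1}, ||e_1|| = 1, so ||f|| = |f(e_1)| / ||e_1||
= |10| / 1 = 10.0000

10.0000


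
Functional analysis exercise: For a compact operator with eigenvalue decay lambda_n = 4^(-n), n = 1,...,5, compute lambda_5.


The eigenvalue formula gives lambda_5 = 1/4^5
= 1/1024
= 9.7656e-04

9.7656e-04


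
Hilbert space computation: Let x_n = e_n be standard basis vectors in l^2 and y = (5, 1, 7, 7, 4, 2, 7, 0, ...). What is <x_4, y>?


x_4 = e_4 is the standard basis vector with 1 in position 4.
<x_4, y> = y_4 = 7
As n -> infinity, <x_n, y> -> 0, confirming weak convergence of (x_n) to 0.

7


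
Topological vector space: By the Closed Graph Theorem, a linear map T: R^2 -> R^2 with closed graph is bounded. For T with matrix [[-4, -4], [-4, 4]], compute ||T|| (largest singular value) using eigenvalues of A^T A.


A^T A = [[32, 0], [0, 32]]
trace(A^T A) = 64, det(A^T A) = 1024
discriminant = 64^2 - 4*1024 = 0
Largest eigenvalue of A^T A = (trace + sqrt(disc))/2 = 32.0000
||T|| = sqrt(32.0000) = 5.6569

5.6569


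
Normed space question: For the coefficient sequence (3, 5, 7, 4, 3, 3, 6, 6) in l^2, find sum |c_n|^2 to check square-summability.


sum |c_n|^2 = 3^2 + 5^2 + 7^2 + 4^2 + 3^2 + 3^2 + 6^2 + 6^2
= 9 + 25 + 49 + 16 + 9 + 9 + 36 + 36
= 189

189


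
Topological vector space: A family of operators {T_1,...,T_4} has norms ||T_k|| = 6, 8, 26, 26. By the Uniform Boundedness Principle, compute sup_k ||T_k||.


By the Uniform Boundedness Principle, the supremum of norms is finite.
sup_k ||T_k|| = max(6, 8, 26, 26) = 26

26


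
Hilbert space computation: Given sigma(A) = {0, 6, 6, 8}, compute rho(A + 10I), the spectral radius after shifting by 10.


Spectrum of A + 10I = {10, 16, 16, 18}
Spectral radius = max |lambda| over the shifted spectrum
= max(10, 16, 16, 18) = 18

18


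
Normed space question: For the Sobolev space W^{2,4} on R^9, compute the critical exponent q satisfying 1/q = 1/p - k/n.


Using the Sobolev embedding formula: 1/q = 1/p - k/n
1/q = 1/4 - 2/9 = 1/36
q = 1/(1/36) = 36

36.0000


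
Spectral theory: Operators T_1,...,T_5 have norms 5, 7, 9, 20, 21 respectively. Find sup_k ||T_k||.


By the Uniform Boundedness Principle, the supremum of norms is finite.
sup_k ||T_k|| = max(5, 7, 9, 20, 21) = 21

21


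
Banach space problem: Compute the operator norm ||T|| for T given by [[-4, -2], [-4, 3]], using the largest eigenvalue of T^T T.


A^T A = [[32, -4], [-4, 13]]
trace(A^T A) = 45, det(A^T A) = 400
discriminant = 45^2 - 4*400 = 425
Largest eigenvalue of A^T A = (trace + sqrt(disc))/2 = 32.8078
||T|| = sqrt(32.8078) = 5.7278

5.7278


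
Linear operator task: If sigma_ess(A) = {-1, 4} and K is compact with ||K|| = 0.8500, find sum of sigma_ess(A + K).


By Weyl's theorem, the essential spectrum is invariant under compact perturbations.
sigma_ess(A + K) = sigma_ess(A) = {-1, 4}
Sum = -1 + 4 = 3

3


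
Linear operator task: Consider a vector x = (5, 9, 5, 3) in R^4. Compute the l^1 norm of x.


The l^1 norm equals the sum of absolute values of all components.
||x||_1 = 5 + 9 + 5 + 3
= 22

22.0000


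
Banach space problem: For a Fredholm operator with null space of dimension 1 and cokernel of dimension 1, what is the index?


The Fredholm index is defined as ind(T) = dim(ker T) - dim(coker T)
= 1 - 1
= 0

0


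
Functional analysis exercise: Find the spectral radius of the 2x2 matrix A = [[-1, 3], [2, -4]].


For a 2x2 matrix, eigenvalues satisfy lambda^2 - (trace)*lambda + det = 0
trace = -1 + -4 = -5
det = -1*-4 - 3*2 = -2
discriminant = (-5)^2 - 4*(-2) = 33
spectral radius = max |eigenvalue| = 5.3723

5.3723


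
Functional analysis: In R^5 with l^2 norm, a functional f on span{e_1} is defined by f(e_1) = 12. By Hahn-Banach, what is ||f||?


The norm of f is given by ||f|| = sup_{||x||=1} |f(x)|.
On span{e_1}, ||e_1|| = 1, so ||f|| = |f(e_1)| / ||e_1||
= |12| / 1 = 12.0000

12.0000


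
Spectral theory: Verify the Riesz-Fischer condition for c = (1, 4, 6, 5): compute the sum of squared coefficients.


sum |c_n|^2 = 1^2 + 4^2 + 6^2 + 5^2
= 1 + 16 + 36 + 25
= 78

78


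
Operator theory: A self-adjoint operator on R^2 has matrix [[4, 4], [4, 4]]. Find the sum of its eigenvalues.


For a self-adjoint (symmetric) matrix, the eigenvalues are real.
The sum of eigenvalues equals the trace of the matrix.
trace = 4 + 4 = 8

8


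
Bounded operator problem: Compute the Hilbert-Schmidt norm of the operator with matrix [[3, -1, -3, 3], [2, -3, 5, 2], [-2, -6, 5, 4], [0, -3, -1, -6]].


The Hilbert-Schmidt norm is sqrt(sum of squares of all entries).
Sum of squares = 3^2 + (-1)^2 + (-3)^2 + 3^2 + 2^2 + (-3)^2 + 5^2 + 2^2 + (-2)^2 + (-6)^2 + 5^2 + 4^2 + 0^2 + (-3)^2 + (-1)^2 + (-6)^2
= 9 + 1 + 9 + 9 + 4 + 9 + 25 + 4 + 4 + 36 + 25 + 16 + 0 + 9 + 1 + 36 = 197
||T||_HS = sqrt(197) = 14.0357

14.0357


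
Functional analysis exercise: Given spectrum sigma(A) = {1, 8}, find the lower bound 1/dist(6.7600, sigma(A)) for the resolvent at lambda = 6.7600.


dist(6.7600, {1, 8}) = min(|6.7600 - 1|, |6.7600 - 8|)
= min(5.7600, 1.2400) = 1.2400
Resolvent bound = 1/1.2400 = 0.8065

0.8065


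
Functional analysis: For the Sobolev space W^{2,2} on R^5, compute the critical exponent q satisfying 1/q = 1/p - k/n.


Using the Sobolev embedding formula: 1/q = 1/p - k/n
1/q = 1/2 - 2/5 = 1/10
q = 1/(1/10) = 10

10.0000


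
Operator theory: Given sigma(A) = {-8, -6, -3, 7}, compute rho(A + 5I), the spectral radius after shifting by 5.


Spectrum of A + 5I = {-3, -1, 2, 12}
Spectral radius = max |lambda| over the shifted spectrum
= max(3, 1, 2, 12) = 12

12


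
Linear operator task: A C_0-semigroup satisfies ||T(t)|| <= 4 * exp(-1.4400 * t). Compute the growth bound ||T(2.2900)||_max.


||T(2.2900)|| <= 4 * exp(-1.4400 * 2.2900)
= 4 * exp(-3.2976)
= 4 * 0.0370
= 0.1479

0.1479


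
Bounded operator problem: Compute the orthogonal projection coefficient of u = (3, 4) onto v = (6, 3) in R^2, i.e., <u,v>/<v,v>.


Computing <u,v> = 3*6 + 4*3 = 30
Computing <v,v> = 6^2 + 3^2 = 45
Projection coefficient = 30/45 = 0.6667

0.6667


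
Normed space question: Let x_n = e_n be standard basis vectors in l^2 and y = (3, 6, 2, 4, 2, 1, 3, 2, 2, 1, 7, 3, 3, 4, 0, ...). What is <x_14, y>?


x_14 = e_14 is the standard basis vector with 1 in position 14.
<x_14, y> = y_14 = 4
As n -> infinity, <x_n, y> -> 0, confirming weak convergence of (x_n) to 0.

4


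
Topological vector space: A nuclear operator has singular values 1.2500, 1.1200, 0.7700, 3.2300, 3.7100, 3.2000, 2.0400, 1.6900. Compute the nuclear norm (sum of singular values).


The nuclear norm is the sum of all singular values.
||T||_1 = 1.2500 + 1.1200 + 0.7700 + 3.2300 + 3.7100 + 3.2000 + 2.0400 + 1.6900
= 17.0100

17.0100


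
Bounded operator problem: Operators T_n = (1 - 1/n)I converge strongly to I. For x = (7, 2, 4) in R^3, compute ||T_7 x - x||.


T_7 x - x = (1 - 1/7)x - x = -x/7
||x|| = sqrt(69) = 8.3066
||T_7 x - x|| = ||x||/7 = 8.3066/7 = 1.1867

1.1867


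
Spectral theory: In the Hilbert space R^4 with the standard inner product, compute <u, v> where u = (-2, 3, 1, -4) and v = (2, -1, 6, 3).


Computing the standard inner product <u, v> = sum u_i * v_i
= -2*2 + 3*-1 + 1*6 + -4*3
= -4 + -3 + 6 + -12
= -13

-13


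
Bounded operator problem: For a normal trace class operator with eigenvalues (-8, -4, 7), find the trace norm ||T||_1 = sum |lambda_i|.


For a normal operator, singular values equal |eigenvalues|.
Trace norm = sum |lambda_i| = 8 + 4 + 7
= 19

19


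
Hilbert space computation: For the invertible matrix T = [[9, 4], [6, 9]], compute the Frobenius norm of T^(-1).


det(T) = 9*9 - 4*6 = 57
T^(-1) = (1/57) * [[9, -4], [-6, 9]] = [[0.1579, -0.0702], [-0.1053, 0.1579]]
||T^(-1)||_F^2 = 0.1579^2 + (-0.0702)^2 + (-0.1053)^2 + 0.1579^2 = 0.0659
||T^(-1)||_F = sqrt(0.0659) = 0.2566

0.2566


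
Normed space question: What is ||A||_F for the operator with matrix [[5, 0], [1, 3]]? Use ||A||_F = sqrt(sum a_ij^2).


||A||_F^2 = sum a_ij^2
= 5^2 + 0^2 + 1^2 + 3^2
= 25 + 0 + 1 + 9 = 35
||A||_F = sqrt(35) = 5.9161

5.9161


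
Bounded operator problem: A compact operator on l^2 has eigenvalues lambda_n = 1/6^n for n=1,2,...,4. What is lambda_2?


The eigenvalue formula gives lambda_2 = 1/6^2
= 1/36
= 0.0278

0.0278


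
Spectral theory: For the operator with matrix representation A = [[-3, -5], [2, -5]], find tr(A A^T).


trace(A * A^T) = sum of squares of all entries
= (-3)^2 + (-5)^2 + 2^2 + (-5)^2
= 9 + 25 + 4 + 25
= 63

63


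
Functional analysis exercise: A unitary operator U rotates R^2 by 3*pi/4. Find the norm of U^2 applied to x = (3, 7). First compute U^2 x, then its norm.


U is a rotation by theta = 3*pi/4
U^2 = rotation by 2*theta = 6*pi/4
cos(6*pi/4) = 0.0000, sin(6*pi/4) = -1.0000
U^2 x = (0.0000 * 3 - -1.0000 * 7, -1.0000 * 3 + 0.0000 * 7)
= (7.0000, -3.0000)
||U^2 x|| = sqrt(7.0000^2 + (-3.0000)^2) = sqrt(58.0000) = 7.6158

7.6158


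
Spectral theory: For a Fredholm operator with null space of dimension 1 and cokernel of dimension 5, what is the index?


The Fredholm index is defined as ind(T) = dim(ker T) - dim(coker T)
= 1 - 5
= -4

-4


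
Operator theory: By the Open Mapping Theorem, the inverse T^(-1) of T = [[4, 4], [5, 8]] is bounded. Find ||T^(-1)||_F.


det(T) = 4*8 - 4*5 = 12
T^(-1) = (1/12) * [[8, -4], [-5, 4]] = [[0.6667, -0.3333], [-0.4167, 0.3333]]
||T^(-1)||_F^2 = 0.6667^2 + (-0.3333)^2 + (-0.4167)^2 + 0.3333^2 = 0.8403
||T^(-1)||_F = sqrt(0.8403) = 0.9167

0.9167


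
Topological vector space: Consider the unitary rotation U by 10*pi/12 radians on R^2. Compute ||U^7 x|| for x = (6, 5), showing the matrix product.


U is a rotation by theta = 10*pi/12
U^7 = rotation by 7*theta = 70*pi/12 = 22*pi/12 (mod 2*pi)
cos(22*pi/12) = 0.8660, sin(22*pi/12) = -0.5000
U^7 x = (0.8660 * 6 - -0.5000 * 5, -0.5000 * 6 + 0.8660 * 5)
= (7.6962, 1.3301)
||U^7 x|| = sqrt(7.6962^2 + 1.3301^2) = sqrt(61.0000) = 7.8102

7.8102


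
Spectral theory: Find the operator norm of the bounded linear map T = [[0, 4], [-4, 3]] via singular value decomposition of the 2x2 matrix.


A^T A = [[16, -12], [-12, 25]]
trace(A^T A) = 41, det(A^T A) = 256
discriminant = 41^2 - 4*256 = 657
Largest eigenvalue of A^T A = (trace + sqrt(disc))/2 = 33.3160
||T|| = sqrt(33.3160) = 5.7720

5.7720


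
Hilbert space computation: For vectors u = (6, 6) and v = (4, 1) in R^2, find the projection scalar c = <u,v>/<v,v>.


Computing <u,v> = 6*4 + 6*1 = 30
Computing <v,v> = 4^2 + 1^2 = 17
Projection coefficient = 30/17 = 1.7647

1.7647


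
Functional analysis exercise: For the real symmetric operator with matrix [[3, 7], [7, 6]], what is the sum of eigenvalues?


For a self-adjoint (symmetric) matrix, the eigenvalues are real.
The sum of eigenvalues equals the trace of the matrix.
trace = 3 + 6 = 9

9


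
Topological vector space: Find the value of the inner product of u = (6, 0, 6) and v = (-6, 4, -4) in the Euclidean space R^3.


Computing the standard inner product <u, v> = sum u_i * v_i
= 6*-6 + 0*4 + 6*-4
= -36 + 0 + -24
= -60

-60


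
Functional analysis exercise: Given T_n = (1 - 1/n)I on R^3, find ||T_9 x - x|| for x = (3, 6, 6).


T_9 x - x = (1 - 1/9)x - x = -x/9
||x|| = sqrt(81) = 9.0000
||T_9 x - x|| = ||x||/9 = 9.0000/9 = 1.0000

1.0000


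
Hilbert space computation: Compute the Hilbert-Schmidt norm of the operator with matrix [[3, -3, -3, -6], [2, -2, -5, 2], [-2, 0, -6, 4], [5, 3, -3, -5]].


The Hilbert-Schmidt norm is sqrt(sum of squares of all entries).
Sum of squares = 3^2 + (-3)^2 + (-3)^2 + (-6)^2 + 2^2 + (-2)^2 + (-5)^2 + 2^2 + (-2)^2 + 0^2 + (-6)^2 + 4^2 + 5^2 + 3^2 + (-3)^2 + (-5)^2
= 9 + 9 + 9 + 36 + 4 + 4 + 25 + 4 + 4 + 0 + 36 + 16 + 25 + 9 + 9 + 25 = 224
||T||_HS = sqrt(224) = 14.9666

14.9666


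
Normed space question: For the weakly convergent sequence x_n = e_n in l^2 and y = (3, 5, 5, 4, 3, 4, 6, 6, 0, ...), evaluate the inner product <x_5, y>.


x_5 = e_5 is the standard basis vector with 1 in position 5.
<x_5, y> = y_5 = 3
As n -> infinity, <x_n, y> -> 0, confirming weak convergence of (x_n) to 0.

3


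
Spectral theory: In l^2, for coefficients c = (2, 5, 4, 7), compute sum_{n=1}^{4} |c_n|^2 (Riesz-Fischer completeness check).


sum |c_n|^2 = 2^2 + 5^2 + 4^2 + 7^2
= 4 + 25 + 16 + 49
= 94

94


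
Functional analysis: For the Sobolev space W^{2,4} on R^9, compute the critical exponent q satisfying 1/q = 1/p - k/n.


Using the Sobolev embedding formula: 1/q = 1/p - k/n
1/q = 1/4 - 2/9 = 1/36
q = 1/(1/36) = 36

36.0000


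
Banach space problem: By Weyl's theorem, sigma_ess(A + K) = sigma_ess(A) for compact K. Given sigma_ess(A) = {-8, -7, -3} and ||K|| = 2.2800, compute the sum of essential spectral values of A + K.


By Weyl's theorem, the essential spectrum is invariant under compact perturbations.
sigma_ess(A + K) = sigma_ess(A) = {-8, -7, -3}
Sum = -8 + -7 + -3 = -18

-18


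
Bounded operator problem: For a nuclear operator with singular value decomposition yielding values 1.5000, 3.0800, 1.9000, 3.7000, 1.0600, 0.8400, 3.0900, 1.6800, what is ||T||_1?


The nuclear norm is the sum of all singular values.
||T||_1 = 1.5000 + 3.0800 + 1.9000 + 3.7000 + 1.0600 + 0.8400 + 3.0900 + 1.6800
= 16.8500

16.8500


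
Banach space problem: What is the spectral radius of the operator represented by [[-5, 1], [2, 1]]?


For a 2x2 matrix, eigenvalues satisfy lambda^2 - (trace)*lambda + det = 0
trace = -5 + 1 = -4
det = -5*1 - 1*2 = -7
discriminant = (-4)^2 - 4*(-7) = 44
spectral radius = max |eigenvalue| = 5.3166

5.3166


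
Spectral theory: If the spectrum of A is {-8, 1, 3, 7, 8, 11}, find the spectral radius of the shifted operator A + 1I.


Spectrum of A + 1I = {-7, 2, 4, 8, 9, 12}
Spectral radius = max |lambda| over the shifted spectrum
= max(7, 2, 4, 8, 9, 12) = 12

12


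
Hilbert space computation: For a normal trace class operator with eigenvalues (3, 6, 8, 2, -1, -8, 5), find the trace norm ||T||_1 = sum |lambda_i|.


For a normal operator, singular values equal |eigenvalues|.
Trace norm = sum |lambda_i| = 3 + 6 + 8 + 2 + 1 + 8 + 5
= 33

33


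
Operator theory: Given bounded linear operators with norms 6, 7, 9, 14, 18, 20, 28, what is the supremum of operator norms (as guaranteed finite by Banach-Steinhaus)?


By the Uniform Boundedness Principle, the supremum of norms is finite.
sup_k ||T_k|| = max(6, 7, 9, 14, 18, 20, 28) = 28

28


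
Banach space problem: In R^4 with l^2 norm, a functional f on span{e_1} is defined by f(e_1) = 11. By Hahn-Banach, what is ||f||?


The norm of f is given by ||f|| = sup_{||x||=1} |f(x)|.
On span{e_1}, ||e_1|| = 1, so ||f|| = |f(e_1)| / ||e_1||
= |11| / 1 = 11.0000

11.0000


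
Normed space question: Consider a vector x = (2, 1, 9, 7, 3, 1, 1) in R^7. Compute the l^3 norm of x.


The l^3 norm = (sum |x_i|^3)^(1/3)
Sum of 3th powers = 8 + 1 + 729 + 343 + 27 + 1 + 1 = 1110
||x||_3 = (1110)^(1/3) = 10.3540

10.3540


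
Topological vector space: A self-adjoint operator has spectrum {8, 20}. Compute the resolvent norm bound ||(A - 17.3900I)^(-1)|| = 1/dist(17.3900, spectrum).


dist(17.3900, {8, 20}) = min(|17.3900 - 8|, |17.3900 - 20|)
= min(9.3900, 2.6100) = 2.6100
Resolvent bound = 1/2.6100 = 0.3831

0.3831


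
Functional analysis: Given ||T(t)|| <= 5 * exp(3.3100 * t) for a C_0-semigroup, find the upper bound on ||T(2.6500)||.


||T(2.6500)|| <= 5 * exp(3.3100 * 2.6500)
= 5 * exp(8.7715)
= 5 * 6447.8370
= 32239.1848

32239.1848


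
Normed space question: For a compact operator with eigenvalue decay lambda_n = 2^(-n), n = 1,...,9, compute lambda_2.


The eigenvalue formula gives lambda_2 = 1/2^2
= 1/4
= 0.2500

0.2500


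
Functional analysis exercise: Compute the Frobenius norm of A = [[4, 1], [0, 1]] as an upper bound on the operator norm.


||A||_F^2 = sum a_ij^2
= 4^2 + 1^2 + 0^2 + 1^2
= 16 + 1 + 0 + 1 = 18
||A||_F = sqrt(18) = 4.2426

4.2426


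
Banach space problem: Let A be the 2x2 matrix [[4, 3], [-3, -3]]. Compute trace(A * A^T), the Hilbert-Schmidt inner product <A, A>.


trace(A * A^T) = sum of squares of all entries
= 4^2 + 3^2 + (-3)^2 + (-3)^2
= 16 + 9 + 9 + 9
= 43

43


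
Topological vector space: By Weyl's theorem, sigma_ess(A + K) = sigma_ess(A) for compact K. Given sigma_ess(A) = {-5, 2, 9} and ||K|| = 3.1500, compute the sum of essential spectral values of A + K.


By Weyl's theorem, the essential spectrum is invariant under compact perturbations.
sigma_ess(A + K) = sigma_ess(A) = {-5, 2, 9}
Sum = -5 + 2 + 9 = 6

6


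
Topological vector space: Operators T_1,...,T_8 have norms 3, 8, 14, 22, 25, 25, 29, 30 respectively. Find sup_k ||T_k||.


By the Uniform Boundedness Principle, the supremum of norms is finite.
sup_k ||T_k|| = max(3, 8, 14, 22, 25, 25, 29, 30) = 30

30


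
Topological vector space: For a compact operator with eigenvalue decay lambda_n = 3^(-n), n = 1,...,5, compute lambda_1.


The eigenvalue formula gives lambda_1 = 1/3^1
= 1/3
= 0.3333

0.3333


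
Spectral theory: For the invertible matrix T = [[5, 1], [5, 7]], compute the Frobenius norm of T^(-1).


det(T) = 5*7 - 1*5 = 30
T^(-1) = (1/30) * [[7, -1], [-5, 5]] = [[0.2333, -0.0333], [-0.1667, 0.1667]]
||T^(-1)||_F^2 = 0.2333^2 + (-0.0333)^2 + (-0.1667)^2 + 0.1667^2 = 0.1111
||T^(-1)||_F = sqrt(0.1111) = 0.3333

0.3333


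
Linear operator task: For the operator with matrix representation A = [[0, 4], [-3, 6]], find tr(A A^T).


trace(A * A^T) = sum of squares of all entries
= 0^2 + 4^2 + (-3)^2 + 6^2
= 0 + 16 + 9 + 36
= 61

61


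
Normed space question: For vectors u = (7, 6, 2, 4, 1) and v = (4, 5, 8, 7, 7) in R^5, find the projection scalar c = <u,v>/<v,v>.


Computing <u,v> = 7*4 + 6*5 + 2*8 + 4*7 + 1*7 = 109
Computing <v,v> = 4^2 + 5^2 + 8^2 + 7^2 + 7^2 = 203
Projection coefficient = 109/203 = 0.5369

0.5369


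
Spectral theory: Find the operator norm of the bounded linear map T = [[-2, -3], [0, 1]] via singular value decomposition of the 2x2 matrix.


A^T A = [[4, 6], [6, 10]]
trace(A^T A) = 14, det(A^T A) = 4
discriminant = 14^2 - 4*4 = 180
Largest eigenvalue of A^T A = (trace + sqrt(disc))/2 = 13.7082
||T|| = sqrt(13.7082) = 3.7025

3.7025


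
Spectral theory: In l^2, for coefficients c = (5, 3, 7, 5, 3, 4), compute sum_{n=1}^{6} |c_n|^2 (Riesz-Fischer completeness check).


sum |c_n|^2 = 5^2 + 3^2 + 7^2 + 5^2 + 3^2 + 4^2
= 25 + 9 + 49 + 25 + 9 + 16
= 133

133


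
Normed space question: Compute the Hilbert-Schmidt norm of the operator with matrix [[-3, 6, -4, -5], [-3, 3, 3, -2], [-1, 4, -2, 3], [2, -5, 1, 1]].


The Hilbert-Schmidt norm is sqrt(sum of squares of all entries).
Sum of squares = (-3)^2 + 6^2 + (-4)^2 + (-5)^2 + (-3)^2 + 3^2 + 3^2 + (-2)^2 + (-1)^2 + 4^2 + (-2)^2 + 3^2 + 2^2 + (-5)^2 + 1^2 + 1^2
= 9 + 36 + 16 + 25 + 9 + 9 + 9 + 4 + 1 + 16 + 4 + 9 + 4 + 25 + 1 + 1 = 178
||T||_HS = sqrt(178) = 13.3417

13.3417


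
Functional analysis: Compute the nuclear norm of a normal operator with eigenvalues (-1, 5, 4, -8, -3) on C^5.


For a normal operator, singular values equal |eigenvalues|.
Trace norm = sum |lambda_i| = 1 + 5 + 4 + 8 + 3
= 21

21


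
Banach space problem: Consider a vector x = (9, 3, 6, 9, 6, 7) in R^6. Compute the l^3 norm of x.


The l^3 norm = (sum |x_i|^3)^(1/3)
Sum of 3th powers = 729 + 27 + 216 + 729 + 216 + 343 = 2260
||x||_3 = (2260)^(1/3) = 13.1231

13.1231


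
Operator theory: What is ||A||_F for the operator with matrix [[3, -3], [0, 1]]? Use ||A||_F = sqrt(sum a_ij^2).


||A||_F^2 = sum a_ij^2
= 3^2 + (-3)^2 + 0^2 + 1^2
= 9 + 9 + 0 + 1 = 19
||A||_F = sqrt(19) = 4.3589

4.3589


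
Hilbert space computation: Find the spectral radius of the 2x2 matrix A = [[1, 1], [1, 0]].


For a 2x2 matrix, eigenvalues satisfy lambda^2 - (trace)*lambda + det = 0
trace = 1 + 0 = 1
det = 1*0 - 1*1 = -1
discriminant = 1^2 - 4*(-1) = 5
spectral radius = max |eigenvalue| = 1.6180

1.6180


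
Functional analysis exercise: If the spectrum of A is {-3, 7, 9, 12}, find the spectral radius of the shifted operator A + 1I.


Spectrum of A + 1I = {-2, 8, 10, 13}
Spectral radius = max |lambda| over the shifted spectrum
= max(2, 8, 10, 13) = 13

13


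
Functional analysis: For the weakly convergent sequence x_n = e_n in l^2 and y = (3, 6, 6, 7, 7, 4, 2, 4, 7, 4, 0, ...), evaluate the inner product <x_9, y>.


x_9 = e_9 is the standard basis vector with 1 in position 9.
<x_9, y> = y_9 = 7
As n -> infinity, <x_n, y> -> 0, confirming weak convergence of (x_n) to 0.

7


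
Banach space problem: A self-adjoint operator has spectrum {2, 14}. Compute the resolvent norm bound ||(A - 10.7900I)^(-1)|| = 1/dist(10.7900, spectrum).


dist(10.7900, {2, 14}) = min(|10.7900 - 2|, |10.7900 - 14|)
= min(8.7900, 3.2100) = 3.2100
Resolvent bound = 1/3.2100 = 0.3115

0.3115


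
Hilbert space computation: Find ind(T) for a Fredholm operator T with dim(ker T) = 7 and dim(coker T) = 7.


The Fredholm index is defined as ind(T) = dim(ker T) - dim(coker T)
= 7 - 7
= 0

0


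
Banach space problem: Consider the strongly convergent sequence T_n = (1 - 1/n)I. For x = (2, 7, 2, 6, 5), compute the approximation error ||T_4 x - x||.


T_4 x - x = (1 - 1/4)x - x = -x/4
||x|| = sqrt(118) = 10.8628
||T_4 x - x|| = ||x||/4 = 10.8628/4 = 2.7157

2.7157


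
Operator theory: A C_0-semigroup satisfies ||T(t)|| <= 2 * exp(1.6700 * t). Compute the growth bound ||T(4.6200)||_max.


||T(4.6200)|| <= 2 * exp(1.6700 * 4.6200)
= 2 * exp(7.7154)
= 2 * 2242.6198
= 4485.2395

4485.2395


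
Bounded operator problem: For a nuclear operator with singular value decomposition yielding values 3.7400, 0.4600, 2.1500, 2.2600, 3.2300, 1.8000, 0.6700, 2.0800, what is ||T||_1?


The nuclear norm is the sum of all singular values.
||T||_1 = 3.7400 + 0.4600 + 2.1500 + 2.2600 + 3.2300 + 1.8000 + 0.6700 + 2.0800
= 16.3900

16.3900


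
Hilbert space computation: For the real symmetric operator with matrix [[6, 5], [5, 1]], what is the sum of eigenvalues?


For a self-adjoint (symmetric) matrix, the eigenvalues are real.
The sum of eigenvalues equals the trace of the matrix.
trace = 6 + 1 = 7

7


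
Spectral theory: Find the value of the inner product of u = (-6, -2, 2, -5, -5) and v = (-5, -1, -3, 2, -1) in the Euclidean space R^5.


Computing the standard inner product <u, v> = sum u_i * v_i
= -6*-5 + -2*-1 + 2*-3 + -5*2 + -5*-1
= 30 + 2 + -6 + -10 + 5
= 21

21


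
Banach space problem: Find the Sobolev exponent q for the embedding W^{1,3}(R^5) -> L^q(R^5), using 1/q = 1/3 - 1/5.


Using the Sobolev embedding formula: 1/q = 1/p - k/n
1/q = 1/3 - 1/5 = 2/15
q = 1/(2/15) = 15/2 = 7.5000

7.5000


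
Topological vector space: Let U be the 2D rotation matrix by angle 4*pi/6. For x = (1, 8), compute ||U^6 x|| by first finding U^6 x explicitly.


U is a rotation by theta = 4*pi/6
U^6 = rotation by 6*theta = 24*pi/6 = 0*pi/6 (mod 2*pi)
cos(0*pi/6) = 1.0000, sin(0*pi/6) = 0.0000
U^6 x = (1.0000 * 1 - 0.0000 * 8, 0.0000 * 1 + 1.0000 * 8)
= (1.0000, 8.0000)
||U^6 x|| = sqrt(1.0000^2 + 8.0000^2) = sqrt(65.0000) = 8.0623

8.0623


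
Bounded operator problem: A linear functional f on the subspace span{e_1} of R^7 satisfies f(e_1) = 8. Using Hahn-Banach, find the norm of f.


The norm of f is given by ||f|| = sup_{||x||=1} |f(x)|.
On span{e_1}, ||e_1|| = 1, so ||f|| = |f(e_1)| / ||e_1||
= |8| / 1 = 8.0000

8.0000


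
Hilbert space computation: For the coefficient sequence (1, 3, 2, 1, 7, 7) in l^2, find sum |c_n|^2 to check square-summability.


sum |c_n|^2 = 1^2 + 3^2 + 2^2 + 1^2 + 7^2 + 7^2
= 1 + 9 + 4 + 1 + 49 + 49
= 113

113


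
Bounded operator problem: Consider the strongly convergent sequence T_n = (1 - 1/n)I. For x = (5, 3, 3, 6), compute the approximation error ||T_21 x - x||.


T_21 x - x = (1 - 1/21)x - x = -x/21
||x|| = sqrt(79) = 8.8882
||T_21 x - x|| = ||x||/21 = 8.8882/21 = 0.4232

0.4232


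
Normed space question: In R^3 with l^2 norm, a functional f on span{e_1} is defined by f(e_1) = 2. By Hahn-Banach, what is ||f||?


The norm of f is given by ||f|| = sup_{||x||=1} |f(x)|.
On span{e_1}, ||e_1|| = 1, so ||f|| = |f(e_1)| / ||e_1||
= |2| / 1 = 2.0000

2.0000


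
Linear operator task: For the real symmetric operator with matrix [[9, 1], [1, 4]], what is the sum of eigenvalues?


For a self-adjoint (symmetric) matrix, the eigenvalues are real.
The sum of eigenvalues equals the trace of the matrix.
trace = 9 + 4 = 13

13


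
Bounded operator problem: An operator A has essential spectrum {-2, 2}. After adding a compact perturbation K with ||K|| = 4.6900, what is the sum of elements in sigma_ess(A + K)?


By Weyl's theorem, the essential spectrum is invariant under compact perturbations.
sigma_ess(A + K) = sigma_ess(A) = {-2, 2}
Sum = -2 + 2 = 0

0


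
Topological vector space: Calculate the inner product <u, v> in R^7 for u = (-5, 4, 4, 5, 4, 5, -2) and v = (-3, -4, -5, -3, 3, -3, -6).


Computing the standard inner product <u, v> = sum u_i * v_i
= -5*-3 + 4*-4 + 4*-5 + 5*-3 + 4*3 + 5*-3 + -2*-6
= 15 + -16 + -20 + -15 + 12 + -15 + 12
= -27

-27


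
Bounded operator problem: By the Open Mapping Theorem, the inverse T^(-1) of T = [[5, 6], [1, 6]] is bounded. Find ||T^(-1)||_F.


det(T) = 5*6 - 6*1 = 24
T^(-1) = (1/24) * [[6, -6], [-1, 5]] = [[0.2500, -0.2500], [-0.0417, 0.2083]]
||T^(-1)||_F^2 = 0.2500^2 + (-0.2500)^2 + (-0.0417)^2 + 0.2083^2 = 0.1701
||T^(-1)||_F = sqrt(0.1701) = 0.4125

0.4125


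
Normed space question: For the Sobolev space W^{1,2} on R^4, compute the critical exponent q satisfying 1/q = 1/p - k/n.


Using the Sobolev embedding formula: 1/q = 1/p - k/n
1/q = 1/2 - 1/4 = 1/4
q = 1/(1/4) = 4

4.0000


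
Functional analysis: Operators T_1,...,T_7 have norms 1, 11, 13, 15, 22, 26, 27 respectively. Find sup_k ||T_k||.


By the Uniform Boundedness Principle, the supremum of norms is finite.
sup_k ||T_k|| = max(1, 11, 13, 15, 22, 26, 27) = 27

27


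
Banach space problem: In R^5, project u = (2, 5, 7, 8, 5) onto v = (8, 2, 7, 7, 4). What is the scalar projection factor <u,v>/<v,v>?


Computing <u,v> = 2*8 + 5*2 + 7*7 + 8*7 + 5*4 = 151
Computing <v,v> = 8^2 + 2^2 + 7^2 + 7^2 + 4^2 = 182
Projection coefficient = 151/182 = 0.8297

0.8297


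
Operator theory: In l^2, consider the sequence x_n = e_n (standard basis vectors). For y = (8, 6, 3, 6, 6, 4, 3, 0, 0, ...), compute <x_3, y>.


x_3 = e_3 is the standard basis vector with 1 in position 3.
<x_3, y> = y_3 = 3
As n -> infinity, <x_n, y> -> 0, confirming weak convergence of (x_n) to 0.

3


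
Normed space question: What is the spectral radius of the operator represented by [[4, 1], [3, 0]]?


For a 2x2 matrix, eigenvalues satisfy lambda^2 - (trace)*lambda + det = 0
trace = 4 + 0 = 4
det = 4*0 - 1*3 = -3
discriminant = 4^2 - 4*(-3) = 28
spectral radius = max |eigenvalue| = 4.6458

4.6458


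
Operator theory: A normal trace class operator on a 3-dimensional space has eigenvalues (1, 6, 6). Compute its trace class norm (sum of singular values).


For a normal operator, singular values equal |eigenvalues|.
Trace norm = sum |lambda_i| = 1 + 6 + 6
= 13

13


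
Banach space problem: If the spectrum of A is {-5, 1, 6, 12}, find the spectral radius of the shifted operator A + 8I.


Spectrum of A + 8I = {3, 9, 14, 20}
Spectral radius = max |lambda| over the shifted spectrum
= max(3, 9, 14, 20) = 20

20


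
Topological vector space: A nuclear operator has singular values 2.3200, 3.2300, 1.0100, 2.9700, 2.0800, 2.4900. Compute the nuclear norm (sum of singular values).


The nuclear norm is the sum of all singular values.
||T||_1 = 2.3200 + 3.2300 + 1.0100 + 2.9700 + 2.0800 + 2.4900
= 14.1000

14.1000


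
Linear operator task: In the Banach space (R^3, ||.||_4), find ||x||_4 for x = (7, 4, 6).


The l^4 norm = (sum |x_i|^4)^(1/4)
Sum of 4th powers = 2401 + 256 + 1296 = 3953
||x||_4 = (3953)^(1/4) = 7.9292

7.9292


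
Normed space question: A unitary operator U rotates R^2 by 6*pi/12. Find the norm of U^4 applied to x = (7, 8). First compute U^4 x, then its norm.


U is a rotation by theta = 6*pi/12
U^4 = rotation by 4*theta = 24*pi/12 = 0*pi/12 (mod 2*pi)
cos(0*pi/12) = 1.0000, sin(0*pi/12) = 0.0000
U^4 x = (1.0000 * 7 - 0.0000 * 8, 0.0000 * 7 + 1.0000 * 8)
= (7.0000, 8.0000)
||U^4 x|| = sqrt(7.0000^2 + 8.0000^2) = sqrt(113.0000) = 10.6301

10.6301
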